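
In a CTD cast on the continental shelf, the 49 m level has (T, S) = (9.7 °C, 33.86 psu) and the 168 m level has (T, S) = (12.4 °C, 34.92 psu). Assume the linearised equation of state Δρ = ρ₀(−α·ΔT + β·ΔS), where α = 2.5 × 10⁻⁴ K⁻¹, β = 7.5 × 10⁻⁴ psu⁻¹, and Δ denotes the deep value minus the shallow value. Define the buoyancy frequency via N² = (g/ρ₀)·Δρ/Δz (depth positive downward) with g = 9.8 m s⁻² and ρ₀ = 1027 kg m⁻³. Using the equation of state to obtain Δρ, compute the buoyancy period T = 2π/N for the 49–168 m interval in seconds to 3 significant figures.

2.00 × 10³ s

ΔT = +2.7 K, ΔS = +1.06 psu (deep − shallow).
Δρ/ρ₀ = −αΔT + βΔS = -6.75 × 10⁻⁴ + 7.95 × 10⁻⁴ = 1.20 × 10⁻⁴, so Δρ ≈ 0.1232 kg m⁻³.
N² = (g/ρ₀)·Δρ/Δz = g·(Δρ/ρ₀)/Δz = 9.8 × 1.20 × 10⁻⁴ / 119 = 9.8824 × 10⁻⁶ s⁻².
N = √(9.8824 × 10⁻⁶) = 3.1436 × 10⁻³ rad s⁻¹ → T = 2π/N = 1.9987 × 10³ s ≈ 2.00 × 10³ s.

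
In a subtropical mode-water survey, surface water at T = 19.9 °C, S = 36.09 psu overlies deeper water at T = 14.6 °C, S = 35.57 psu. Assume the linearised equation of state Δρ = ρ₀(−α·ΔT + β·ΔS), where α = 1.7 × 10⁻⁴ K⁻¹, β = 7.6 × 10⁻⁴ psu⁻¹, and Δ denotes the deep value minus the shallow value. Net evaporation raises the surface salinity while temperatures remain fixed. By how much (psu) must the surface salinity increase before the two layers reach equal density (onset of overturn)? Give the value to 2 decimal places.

Neutral buoyancy requires −α(T_deep − T_surf) + β(S_deep − S_surf′) = 0.
S_surf′ = S_deep − (α/β)·ΔT = 35.57 − (1.7 × 10⁻⁴/7.6 × 10⁻⁴)·(-5.3) = 36.7555 psu.
Increase required: 36.7555 − 36.09 = 0.6655 psu.

0.67 psu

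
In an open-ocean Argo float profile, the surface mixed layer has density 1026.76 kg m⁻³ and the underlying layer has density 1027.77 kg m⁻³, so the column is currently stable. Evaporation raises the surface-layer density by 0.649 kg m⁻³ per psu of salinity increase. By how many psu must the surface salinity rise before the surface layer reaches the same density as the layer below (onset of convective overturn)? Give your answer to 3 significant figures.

1.56 psu

Density deficit of the surface layer: 1027.77 − 1026.76 = 1.01 kg m⁻³.
Required change = 1.01 / 0.649 = 1.56 psu.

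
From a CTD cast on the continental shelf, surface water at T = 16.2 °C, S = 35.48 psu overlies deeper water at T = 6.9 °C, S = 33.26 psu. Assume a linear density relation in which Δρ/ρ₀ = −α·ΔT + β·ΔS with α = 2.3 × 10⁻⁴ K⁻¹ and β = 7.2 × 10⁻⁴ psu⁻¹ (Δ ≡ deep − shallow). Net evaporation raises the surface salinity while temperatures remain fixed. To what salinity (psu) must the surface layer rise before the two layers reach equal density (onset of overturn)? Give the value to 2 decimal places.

36.23 psu

Neutral buoyancy requires −α(T_deep − T_surf) + β(S_deep − S_surf′) = 0.
S_surf′ = S_deep − (α/β)·ΔT = 33.26 − (2.3 × 10⁻⁴/7.2 × 10⁻⁴)·(-9.3) = 36.2308 psu.
Increase required: 36.2308 − 35.48 = 0.7508 psu.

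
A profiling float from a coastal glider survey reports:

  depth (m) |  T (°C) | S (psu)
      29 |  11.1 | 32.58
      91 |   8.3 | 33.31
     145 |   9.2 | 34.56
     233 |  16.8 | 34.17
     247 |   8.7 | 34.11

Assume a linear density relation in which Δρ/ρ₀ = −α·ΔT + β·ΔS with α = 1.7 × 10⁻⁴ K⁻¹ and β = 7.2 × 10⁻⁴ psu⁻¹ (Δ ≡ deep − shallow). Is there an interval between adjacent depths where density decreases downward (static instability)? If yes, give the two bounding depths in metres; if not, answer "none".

145–233 m

Evaluate Δρ/ρ₀ = −αΔT + βΔS across each adjacent pair:
  29–91 m: −αΔT+βΔS = −(1.7 × 10⁻⁴)(-2.8)+(7.2 × 10⁻⁴)(+0.73) = 1.0 × 10⁻³ → stable
  91–145 m: −αΔT+βΔS = −(1.7 × 10⁻⁴)(+0.9)+(7.2 × 10⁻⁴)(+1.25) = 7.5 × 10⁻⁴ → stable
  145–233 m: −αΔT+βΔS = −(1.7 × 10⁻⁴)(+7.6)+(7.2 × 10⁻⁴)(-0.39) = -1.6 × 10⁻³ → UNSTABLE
  233–247 m: −αΔT+βΔS = −(1.7 × 10⁻⁴)(-8.1)+(7.2 × 10⁻⁴)(-0.06) = 1.3 × 10⁻³ → stable
The 145–233 m interval has Δρ < 0: lighter water underlies denser water.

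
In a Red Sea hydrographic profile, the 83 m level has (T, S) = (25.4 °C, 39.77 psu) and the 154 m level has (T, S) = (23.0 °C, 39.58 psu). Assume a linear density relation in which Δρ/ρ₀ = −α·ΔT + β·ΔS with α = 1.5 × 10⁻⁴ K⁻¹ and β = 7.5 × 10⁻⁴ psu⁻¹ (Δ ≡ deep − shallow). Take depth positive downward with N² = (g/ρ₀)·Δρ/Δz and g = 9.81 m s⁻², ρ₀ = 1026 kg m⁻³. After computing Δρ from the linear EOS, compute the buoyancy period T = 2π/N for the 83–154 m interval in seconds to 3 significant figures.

ΔT = -2.4 K, ΔS = -0.19 psu (deep − shallow).
Δρ/ρ₀ = −αΔT + βΔS = 3.60 × 10⁻⁴ − 1.425 × 10⁻⁴ = 2.175 × 10⁻⁴, so Δρ ≈ 0.2232 kg m⁻³.
N² = (g/ρ₀)·Δρ/Δz = g·(Δρ/ρ₀)/Δz = 9.81 × 2.175 × 10⁻⁴ / 71 = 3.0052 × 10⁻⁵ s⁻².
N = √(3.0052 × 10⁻⁵) = 5.4820 × 10⁻³ rad s⁻¹ → T = 2π/N = 1.1461 × 10³ s ≈ 1.15 × 10³ s.

1.15 × 10³ s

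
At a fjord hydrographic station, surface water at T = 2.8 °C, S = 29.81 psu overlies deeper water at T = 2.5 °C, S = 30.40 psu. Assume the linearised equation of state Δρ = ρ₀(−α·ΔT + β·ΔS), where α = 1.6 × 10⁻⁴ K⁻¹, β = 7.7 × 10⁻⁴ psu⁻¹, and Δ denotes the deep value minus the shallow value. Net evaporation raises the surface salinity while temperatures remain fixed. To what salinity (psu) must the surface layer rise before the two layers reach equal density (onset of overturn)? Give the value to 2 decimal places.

30.46 psu

Neutral buoyancy requires −α(T_deep − T_surf) + β(S_deep − S_surf′) = 0.
S_surf′ = S_deep − (α/β)·ΔT = 30.40 − (1.6 × 10⁻⁴/7.7 × 10⁻⁴)·(-0.3) = 30.4623 psu.
Increase required: 30.4623 − 29.81 = 0.6523 psu.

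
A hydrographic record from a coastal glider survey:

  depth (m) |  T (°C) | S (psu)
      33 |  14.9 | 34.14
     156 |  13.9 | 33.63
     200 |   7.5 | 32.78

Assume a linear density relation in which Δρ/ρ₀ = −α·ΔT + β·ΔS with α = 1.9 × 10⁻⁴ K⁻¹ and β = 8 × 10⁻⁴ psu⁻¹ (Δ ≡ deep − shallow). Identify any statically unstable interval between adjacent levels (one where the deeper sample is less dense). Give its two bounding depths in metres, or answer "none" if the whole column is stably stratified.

Evaluate Δρ/ρ₀ = −αΔT + βΔS across each adjacent pair:
  33–156 m: −αΔT+βΔS = −(1.9 × 10⁻⁴)(-1.0)+(8 × 10⁻⁴)(-0.51) = -2.2 × 10⁻⁴ → UNSTABLE
  156–200 m: −αΔT+βΔS = −(1.9 × 10⁻⁴)(-6.4)+(8 × 10⁻⁴)(-0.85) = 5.4 × 10⁻⁴ → stable
The 33–156 m interval has Δρ < 0: lighter water underlies denser water.

33–156 m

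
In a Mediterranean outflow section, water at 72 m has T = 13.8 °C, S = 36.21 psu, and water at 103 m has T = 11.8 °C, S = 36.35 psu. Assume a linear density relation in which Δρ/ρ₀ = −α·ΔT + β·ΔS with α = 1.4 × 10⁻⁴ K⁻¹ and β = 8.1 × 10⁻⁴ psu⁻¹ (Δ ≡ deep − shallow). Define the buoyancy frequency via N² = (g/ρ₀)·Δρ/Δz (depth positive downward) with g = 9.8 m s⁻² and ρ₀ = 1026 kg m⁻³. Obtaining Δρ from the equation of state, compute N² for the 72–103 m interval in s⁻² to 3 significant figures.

1.24 × 10⁻⁴ s⁻²

ΔT = -2.0 K, ΔS = +0.14 psu (deep − shallow).
Δρ/ρ₀ = −αΔT + βΔS = 2.80 × 10⁻⁴ + 1.134 × 10⁻⁴ = 3.934 × 10⁻⁴, so Δρ ≈ 0.4036 kg m⁻³.
N² = (g/ρ₀)·Δρ/Δz = g·(Δρ/ρ₀)/Δz = 9.8 × 3.934 × 10⁻⁴ / 31 = 1.2437 × 10⁻⁴ s⁻² ≈ 1.24 × 10⁻⁴ s⁻².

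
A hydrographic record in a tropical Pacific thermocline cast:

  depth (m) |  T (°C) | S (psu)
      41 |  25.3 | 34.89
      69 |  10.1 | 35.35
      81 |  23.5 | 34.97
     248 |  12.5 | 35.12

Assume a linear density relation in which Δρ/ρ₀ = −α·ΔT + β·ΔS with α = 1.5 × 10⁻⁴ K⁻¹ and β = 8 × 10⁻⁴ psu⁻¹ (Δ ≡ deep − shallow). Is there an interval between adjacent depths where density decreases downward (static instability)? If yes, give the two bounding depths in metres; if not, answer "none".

69–81 m

Evaluate Δρ/ρ₀ = −αΔT + βΔS across each adjacent pair:
  41–69 m: −αΔT+βΔS = −(1.5 × 10⁻⁴)(-15.2)+(8 × 10⁻⁴)(+0.46) = 2.6 × 10⁻³ → stable
  69–81 m: −αΔT+βΔS = −(1.5 × 10⁻⁴)(+13.4)+(8 × 10⁻⁴)(-0.38) = -2.3 × 10⁻³ → UNSTABLE
  81–248 m: −αΔT+βΔS = −(1.5 × 10⁻⁴)(-11.0)+(8 × 10⁻⁴)(+0.15) = 1.8 × 10⁻³ → stable
The 69–81 m interval has Δρ < 0: lighter water underlies denser water.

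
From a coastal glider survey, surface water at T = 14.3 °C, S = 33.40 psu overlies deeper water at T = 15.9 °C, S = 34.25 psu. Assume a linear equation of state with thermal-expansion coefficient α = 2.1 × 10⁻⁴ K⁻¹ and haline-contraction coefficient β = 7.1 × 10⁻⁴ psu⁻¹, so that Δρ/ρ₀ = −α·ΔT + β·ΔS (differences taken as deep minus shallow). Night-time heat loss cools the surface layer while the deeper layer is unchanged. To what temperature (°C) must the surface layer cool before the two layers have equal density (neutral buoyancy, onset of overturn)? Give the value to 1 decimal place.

13.0 °C

Neutral buoyancy requires Δρ = 0, i.e. −α(T_deep − T_surf′) + β(S_deep − S_surf) = 0.
T_surf′ = T_deep − (β/α)·ΔS = 15.9 − (7.1 × 10⁻⁴/2.1 × 10⁻⁴)·(+0.85) = 13.026 °C.
Cooling required: 14.3 − (13.026) = 1.274 °C.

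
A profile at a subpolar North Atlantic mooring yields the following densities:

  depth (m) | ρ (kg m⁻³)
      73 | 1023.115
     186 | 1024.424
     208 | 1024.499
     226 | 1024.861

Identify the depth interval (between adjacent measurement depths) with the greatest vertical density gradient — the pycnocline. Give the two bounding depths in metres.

208–226 m

Compute the density gradient over each adjacent pair:
  73–186 m: Δρ/Δz = 1.309/113 = 0.012 kg m⁻⁴
  186–208 m: Δρ/Δz = 0.075/22 = 3.4 × 10⁻³ kg m⁻⁴
  208–226 m: Δρ/Δz = 0.362/18 = 0.020 kg m⁻⁴
The largest gradient is in the 208–226 m interval — the pycnocline.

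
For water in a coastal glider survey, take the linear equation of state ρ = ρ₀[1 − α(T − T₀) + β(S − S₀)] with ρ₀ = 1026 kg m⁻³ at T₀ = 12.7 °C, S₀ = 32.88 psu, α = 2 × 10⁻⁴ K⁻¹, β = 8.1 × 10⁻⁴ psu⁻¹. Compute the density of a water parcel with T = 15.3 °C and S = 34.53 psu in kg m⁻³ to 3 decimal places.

1026.838 kg m⁻³

T − T₀ = +2.6 K, S − S₀ = +1.65 psu.
Bracket = 1 − α·(+2.6) + β·(+1.65) = 1 + (8.165 × 10⁻⁴) = 1.0008165.
ρ = 1026 × 1.0008165 = 1026.838 kg m⁻³.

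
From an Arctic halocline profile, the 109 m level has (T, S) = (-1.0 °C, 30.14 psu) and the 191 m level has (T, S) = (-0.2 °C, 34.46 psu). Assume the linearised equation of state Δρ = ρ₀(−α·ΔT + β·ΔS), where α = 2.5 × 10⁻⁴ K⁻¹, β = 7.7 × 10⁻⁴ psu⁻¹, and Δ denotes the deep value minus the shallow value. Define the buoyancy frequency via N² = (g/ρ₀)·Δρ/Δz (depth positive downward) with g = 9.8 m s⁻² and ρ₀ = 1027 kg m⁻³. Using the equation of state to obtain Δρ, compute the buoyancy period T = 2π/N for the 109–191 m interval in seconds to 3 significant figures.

325 s

ΔT = +0.8 K, ΔS = +4.32 psu (deep − shallow).
Δρ/ρ₀ = −αΔT + βΔS = -2.00 × 10⁻⁴ + 3.3264 × 10⁻³ = 3.1264 × 10⁻³, so Δρ ≈ 3.211 kg m⁻³.
N² = (g/ρ₀)·Δρ/Δz = g·(Δρ/ρ₀)/Δz = 9.8 × 3.1264 × 10⁻³ / 82 = 3.7364 × 10⁻⁴ s⁻².
N = √(3.7364 × 10⁻⁴) = 0.019330 rad s⁻¹ → T = 2π/N = 325.05 s ≈ 325 s.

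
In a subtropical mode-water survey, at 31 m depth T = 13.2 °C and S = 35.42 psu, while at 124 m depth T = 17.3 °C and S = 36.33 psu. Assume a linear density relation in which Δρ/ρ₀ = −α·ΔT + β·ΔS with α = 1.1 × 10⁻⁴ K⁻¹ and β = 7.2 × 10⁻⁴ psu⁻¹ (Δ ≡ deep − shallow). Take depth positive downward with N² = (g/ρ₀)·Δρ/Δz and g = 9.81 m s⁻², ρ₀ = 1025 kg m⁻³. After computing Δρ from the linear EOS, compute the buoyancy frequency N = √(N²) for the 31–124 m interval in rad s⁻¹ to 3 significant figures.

4.64 × 10⁻³ rad s⁻¹

ΔT = +4.1 K, ΔS = +0.91 psu (deep − shallow).
Δρ/ρ₀ = −αΔT + βΔS = -4.51 × 10⁻⁴ + 6.552 × 10⁻⁴ = 2.042 × 10⁻⁴, so Δρ ≈ 0.2093 kg m⁻³.
N² = (g/ρ₀)·Δρ/Δz = g·(Δρ/ρ₀)/Δz = 9.81 × 2.042 × 10⁻⁴ / 93 = 2.1540 × 10⁻⁵ s⁻².
N = √(2.1540 × 10⁻⁵) = 4.6411 × 10⁻³ rad s⁻¹ ≈ 4.64 × 10⁻³ rad s⁻¹.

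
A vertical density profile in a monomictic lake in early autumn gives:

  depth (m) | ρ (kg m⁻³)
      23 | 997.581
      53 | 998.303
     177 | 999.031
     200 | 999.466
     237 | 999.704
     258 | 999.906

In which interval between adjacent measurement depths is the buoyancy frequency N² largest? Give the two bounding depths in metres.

Compute the density gradient over each adjacent pair:
  23–53 m: Δρ/Δz = 0.722/30 = 0.024 kg m⁻⁴
  53–177 m: Δρ/Δz = 0.728/124 = 5.9 × 10⁻³ kg m⁻⁴
  177–200 m: Δρ/Δz = 0.435/23 = 0.019 kg m⁻⁴
  200–237 m: Δρ/Δz = 0.238/37 = 6.4 × 10⁻³ kg m⁻⁴
  237–258 m: Δρ/Δz = 0.202/21 = 9.6 × 10⁻³ kg m⁻⁴
The largest gradient is in the 23–53 m interval — the pycnocline.

23–53 m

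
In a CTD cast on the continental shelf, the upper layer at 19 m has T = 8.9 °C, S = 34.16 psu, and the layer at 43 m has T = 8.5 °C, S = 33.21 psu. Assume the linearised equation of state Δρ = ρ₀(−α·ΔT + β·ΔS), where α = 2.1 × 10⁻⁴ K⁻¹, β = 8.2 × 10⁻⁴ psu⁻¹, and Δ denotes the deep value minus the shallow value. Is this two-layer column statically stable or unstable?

ΔT = 8.5 − 8.9 = -0.4 K and ΔS = 33.21 − 34.16 = -0.95 psu (deep − shallow).
−αΔT = 8.40 × 10⁻⁵; βΔS = -7.79 × 10⁻⁴; sum Δρ/ρ₀ = -6.95 × 10⁻⁴.
Δρ/ρ₀ < 0, so Δρ < 0: deeper water is lighter → statically unstable; the column would overturn.

unstable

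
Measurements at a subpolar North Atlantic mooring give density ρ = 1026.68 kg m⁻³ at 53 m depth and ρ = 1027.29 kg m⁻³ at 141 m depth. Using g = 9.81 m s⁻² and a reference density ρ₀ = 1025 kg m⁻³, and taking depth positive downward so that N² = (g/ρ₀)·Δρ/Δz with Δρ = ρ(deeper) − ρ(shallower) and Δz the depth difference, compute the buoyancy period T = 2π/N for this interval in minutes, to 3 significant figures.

Δρ = 1027.29 − 1026.68 = 0.61 kg m⁻³ over Δz = 141 − 53 = 88 m.
N² = (9.81/1025) × (0.61/88) = 6.6343 × 10⁻⁵ s⁻².
N = √(6.6343 × 10⁻⁵) = 8.1451 × 10⁻³ rad s⁻¹, so T = 2π/N = 771.41 s = 12.857 min ≈ 12.9 min.
N² > 0, so the interval is statically stable.

12.9 min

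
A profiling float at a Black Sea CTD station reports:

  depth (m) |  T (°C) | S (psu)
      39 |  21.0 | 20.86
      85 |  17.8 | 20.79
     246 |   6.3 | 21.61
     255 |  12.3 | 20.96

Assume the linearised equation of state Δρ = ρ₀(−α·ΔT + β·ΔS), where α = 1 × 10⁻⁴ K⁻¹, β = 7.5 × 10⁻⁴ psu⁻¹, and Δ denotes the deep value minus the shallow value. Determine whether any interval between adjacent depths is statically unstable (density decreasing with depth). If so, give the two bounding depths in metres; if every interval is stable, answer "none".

246–255 m

Evaluate Δρ/ρ₀ = −αΔT + βΔS across each adjacent pair:
  39–85 m: −αΔT+βΔS = −(1 × 10⁻⁴)(-3.2)+(7.5 × 10⁻⁴)(-0.07) = 2.7 × 10⁻⁴ → stable
  85–246 m: −αΔT+βΔS = −(1 × 10⁻⁴)(-11.5)+(7.5 × 10⁻⁴)(+0.82) = 1.8 × 10⁻³ → stable
  246–255 m: −αΔT+βΔS = −(1 × 10⁻⁴)(+6.0)+(7.5 × 10⁻⁴)(-0.65) = -1.1 × 10⁻³ → UNSTABLE
The 246–255 m interval has Δρ < 0: lighter water underlies denser water.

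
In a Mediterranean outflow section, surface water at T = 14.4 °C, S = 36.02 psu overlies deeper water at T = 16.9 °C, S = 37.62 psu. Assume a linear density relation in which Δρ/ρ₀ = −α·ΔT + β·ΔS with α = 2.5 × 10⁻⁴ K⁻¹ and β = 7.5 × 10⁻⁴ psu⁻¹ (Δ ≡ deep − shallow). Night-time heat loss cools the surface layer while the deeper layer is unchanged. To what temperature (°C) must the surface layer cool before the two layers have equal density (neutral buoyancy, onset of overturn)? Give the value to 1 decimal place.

12.1 °C

Neutral buoyancy requires Δρ = 0, i.e. −α(T_deep − T_surf′) + β(S_deep − S_surf) = 0.
T_surf′ = T_deep − (β/α)·ΔS = 16.9 − (7.5 × 10⁻⁴/2.5 × 10⁻⁴)·(+1.60) = 12.100 °C.
Cooling required: 14.4 − (12.100) = 2.300 °C.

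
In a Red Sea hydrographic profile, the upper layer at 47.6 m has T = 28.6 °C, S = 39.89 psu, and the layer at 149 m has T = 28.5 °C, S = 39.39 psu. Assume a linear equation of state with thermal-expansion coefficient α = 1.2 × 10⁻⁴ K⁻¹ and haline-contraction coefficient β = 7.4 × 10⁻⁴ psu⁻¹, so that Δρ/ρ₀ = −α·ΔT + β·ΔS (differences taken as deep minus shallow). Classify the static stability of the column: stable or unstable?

ΔT = 28.5 − 28.6 = -0.1 K and ΔS = 39.39 − 39.89 = -0.50 psu (deep − shallow).
−αΔT = 1.20 × 10⁻⁵; βΔS = -3.70 × 10⁻⁴; sum Δρ/ρ₀ = -3.58 × 10⁻⁴.
Δρ/ρ₀ < 0, so Δρ < 0: deeper water is lighter → statically unstable; the column would overturn.

unstable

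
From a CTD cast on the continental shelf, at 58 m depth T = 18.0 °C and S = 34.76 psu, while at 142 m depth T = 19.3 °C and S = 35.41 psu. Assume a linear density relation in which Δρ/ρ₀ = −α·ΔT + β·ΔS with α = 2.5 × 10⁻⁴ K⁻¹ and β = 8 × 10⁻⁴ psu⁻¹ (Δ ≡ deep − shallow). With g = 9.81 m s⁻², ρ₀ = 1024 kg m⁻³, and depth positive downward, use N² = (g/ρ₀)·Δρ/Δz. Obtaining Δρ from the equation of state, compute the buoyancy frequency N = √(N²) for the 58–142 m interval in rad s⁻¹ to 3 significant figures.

ΔT = +1.3 K, ΔS = +0.65 psu (deep − shallow).
Δρ/ρ₀ = −αΔT + βΔS = -3.25 × 10⁻⁴ + 5.20 × 10⁻⁴ = 1.95 × 10⁻⁴, so Δρ ≈ 0.1997 kg m⁻³.
N² = (g/ρ₀)·Δρ/Δz = g·(Δρ/ρ₀)/Δz = 9.81 × 1.95 × 10⁻⁴ / 84 = 2.2773 × 10⁻⁵ s⁻².
N = √(2.2773 × 10⁻⁵) = 4.7721 × 10⁻³ rad s⁻¹ ≈ 4.77 × 10⁻³ rad s⁻¹.

4.77 × 10⁻³ rad s⁻¹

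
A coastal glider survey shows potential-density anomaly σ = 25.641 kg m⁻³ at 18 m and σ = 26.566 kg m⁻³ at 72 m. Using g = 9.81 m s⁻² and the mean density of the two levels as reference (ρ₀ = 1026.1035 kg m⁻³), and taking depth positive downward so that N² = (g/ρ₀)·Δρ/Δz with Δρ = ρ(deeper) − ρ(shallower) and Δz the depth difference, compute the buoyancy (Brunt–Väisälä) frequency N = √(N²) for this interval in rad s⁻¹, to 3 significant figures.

0.0128 rad s⁻¹

Δρ = 1026.566 − 1025.641 = 0.925 kg m⁻³ over Δz = 72 − 18 = 54 m.
N² = (9.81/1026.1035) × (0.925/54) = 1.6377 × 10⁻⁴ s⁻².
N = √(1.6377 × 10⁻⁴) = 0.012797 rad s⁻¹ ≈ 0.0128 rad s⁻¹.
N² > 0, so the interval is statically stable.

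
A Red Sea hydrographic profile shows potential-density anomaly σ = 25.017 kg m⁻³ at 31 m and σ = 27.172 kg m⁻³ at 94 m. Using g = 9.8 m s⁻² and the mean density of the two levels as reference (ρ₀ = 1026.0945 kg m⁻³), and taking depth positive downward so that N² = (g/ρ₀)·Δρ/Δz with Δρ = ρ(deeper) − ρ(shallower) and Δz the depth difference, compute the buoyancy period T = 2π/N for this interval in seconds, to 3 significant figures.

Δρ = 1027.172 − 1025.017 = 2.155 kg m⁻³ over Δz = 94 − 31 = 63 m.
N² = (9.8/1026.0945) × (2.155/63) = 3.2670 × 10⁻⁴ s⁻².
N = √(3.2670 × 10⁻⁴) = 0.018075 rad s⁻¹, so T = 2π/N = 347.62 s ≈ 348 s.

348 s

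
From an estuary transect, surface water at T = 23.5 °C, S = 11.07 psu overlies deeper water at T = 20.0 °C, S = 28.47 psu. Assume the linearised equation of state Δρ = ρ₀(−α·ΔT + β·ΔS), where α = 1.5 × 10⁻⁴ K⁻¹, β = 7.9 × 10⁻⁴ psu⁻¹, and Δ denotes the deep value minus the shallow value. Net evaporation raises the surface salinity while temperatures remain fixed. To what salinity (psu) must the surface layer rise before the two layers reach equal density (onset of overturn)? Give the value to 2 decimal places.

Neutral buoyancy requires −α(T_deep − T_surf) + β(S_deep − S_surf′) = 0.
S_surf′ = S_deep − (α/β)·ΔT = 28.47 − (1.5 × 10⁻⁴/7.9 × 10⁻⁴)·(-3.5) = 29.1346 psu.
Increase required: 29.1346 − 11.07 = 18.0646 psu.

29.13 psu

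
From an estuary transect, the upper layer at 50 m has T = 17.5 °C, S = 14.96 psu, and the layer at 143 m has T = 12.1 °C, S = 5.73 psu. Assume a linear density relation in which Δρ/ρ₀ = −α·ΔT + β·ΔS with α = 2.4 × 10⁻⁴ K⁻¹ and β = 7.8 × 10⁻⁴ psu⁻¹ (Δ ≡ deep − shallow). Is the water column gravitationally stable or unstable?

unstable

ΔT = 12.1 − 17.5 = -5.4 K and ΔS = 5.73 − 14.96 = -9.23 psu (deep − shallow).
−αΔT = 1.296 × 10⁻³; βΔS = -7.1994 × 10⁻³; sum Δρ/ρ₀ = -5.9034 × 10⁻³.
Δρ/ρ₀ < 0, so Δρ < 0: deeper water is lighter → statically unstable; the column would overturn.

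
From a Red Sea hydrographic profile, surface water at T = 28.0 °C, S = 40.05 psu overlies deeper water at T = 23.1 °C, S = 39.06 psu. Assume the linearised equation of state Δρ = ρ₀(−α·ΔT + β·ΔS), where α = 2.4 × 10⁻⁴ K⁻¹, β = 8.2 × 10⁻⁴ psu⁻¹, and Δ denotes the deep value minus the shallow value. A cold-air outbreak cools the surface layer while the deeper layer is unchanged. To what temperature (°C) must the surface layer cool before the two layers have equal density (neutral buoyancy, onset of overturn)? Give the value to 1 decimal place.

26.5 °C

Neutral buoyancy requires Δρ = 0, i.e. −α(T_deep − T_surf′) + β(S_deep − S_surf) = 0.
T_surf′ = T_deep − (β/α)·ΔS = 23.1 − (8.2 × 10⁻⁴/2.4 × 10⁻⁴)·(-0.99) = 26.483 °C.
Cooling required: 28.0 − (26.483) = 1.517 °C.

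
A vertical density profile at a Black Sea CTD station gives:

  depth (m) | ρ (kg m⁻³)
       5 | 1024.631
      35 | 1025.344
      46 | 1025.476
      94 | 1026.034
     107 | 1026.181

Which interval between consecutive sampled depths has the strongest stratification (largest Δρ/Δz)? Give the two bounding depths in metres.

5–35 m

Compute the density gradient over each adjacent pair:
  5–35 m: Δρ/Δz = 0.713/30 = 0.024 kg m⁻⁴
  35–46 m: Δρ/Δz = 0.132/11 = 0.012 kg m⁻⁴
  46–94 m: Δρ/Δz = 0.558/48 = 0.012 kg m⁻⁴
  94–107 m: Δρ/Δz = 0.147/13 = 0.011 kg m⁻⁴
The largest gradient is in the 5–35 m interval — the pycnocline.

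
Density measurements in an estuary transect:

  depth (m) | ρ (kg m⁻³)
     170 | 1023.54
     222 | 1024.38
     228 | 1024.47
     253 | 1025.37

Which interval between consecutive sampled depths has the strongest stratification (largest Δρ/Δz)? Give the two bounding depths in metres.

Compute the density gradient over each adjacent pair:
  170–222 m: Δρ/Δz = 0.84/52 = 0.016 kg m⁻⁴
  222–228 m: Δρ/Δz = 0.09/6 = 0.015 kg m⁻⁴
  228–253 m: Δρ/Δz = 0.90/25 = 0.036 kg m⁻⁴
The largest gradient is in the 228–253 m interval — the pycnocline.

228–253 m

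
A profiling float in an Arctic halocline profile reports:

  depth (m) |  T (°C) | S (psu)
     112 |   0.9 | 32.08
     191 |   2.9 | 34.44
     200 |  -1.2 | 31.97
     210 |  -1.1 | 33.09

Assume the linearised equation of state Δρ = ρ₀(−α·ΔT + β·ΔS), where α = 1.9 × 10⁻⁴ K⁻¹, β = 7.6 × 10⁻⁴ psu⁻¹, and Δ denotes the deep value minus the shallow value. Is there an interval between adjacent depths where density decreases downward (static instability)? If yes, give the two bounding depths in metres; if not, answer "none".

Evaluate Δρ/ρ₀ = −αΔT + βΔS across each adjacent pair:
  112–191 m: −αΔT+βΔS = −(1.9 × 10⁻⁴)(+2.0)+(7.6 × 10⁻⁴)(+2.36) = 1.4 × 10⁻³ → stable
  191–200 m: −αΔT+βΔS = −(1.9 × 10⁻⁴)(-4.1)+(7.6 × 10⁻⁴)(-2.47) = -1.1 × 10⁻³ → UNSTABLE
  200–210 m: −αΔT+βΔS = −(1.9 × 10⁻⁴)(+0.1)+(7.6 × 10⁻⁴)(+1.12) = 8.3 × 10⁻⁴ → stable
The 191–200 m interval has Δρ < 0: lighter water underlies denser water.

191–200 m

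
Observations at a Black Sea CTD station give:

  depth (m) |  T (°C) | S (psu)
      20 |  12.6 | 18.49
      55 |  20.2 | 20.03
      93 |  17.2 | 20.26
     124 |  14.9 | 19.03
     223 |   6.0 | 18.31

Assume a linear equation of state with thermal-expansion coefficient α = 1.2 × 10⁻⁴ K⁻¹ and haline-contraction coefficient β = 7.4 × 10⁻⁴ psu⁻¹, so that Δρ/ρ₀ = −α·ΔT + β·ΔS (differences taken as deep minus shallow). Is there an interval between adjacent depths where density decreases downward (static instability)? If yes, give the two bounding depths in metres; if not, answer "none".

Evaluate Δρ/ρ₀ = −αΔT + βΔS across each adjacent pair:
  20–55 m: −αΔT+βΔS = −(1.2 × 10⁻⁴)(+7.6)+(7.4 × 10⁻⁴)(+1.54) = 2.3 × 10⁻⁴ → stable
  55–93 m: −αΔT+βΔS = −(1.2 × 10⁻⁴)(-3.0)+(7.4 × 10⁻⁴)(+0.23) = 5.3 × 10⁻⁴ → stable
  93–124 m: −αΔT+βΔS = −(1.2 × 10⁻⁴)(-2.3)+(7.4 × 10⁻⁴)(-1.23) = -6.3 × 10⁻⁴ → UNSTABLE
  124–223 m: −αΔT+βΔS = −(1.2 × 10⁻⁴)(-8.9)+(7.4 × 10⁻⁴)(-0.72) = 5.4 × 10⁻⁴ → stable
The 93–124 m interval has Δρ < 0: lighter water underlies denser water.

93–124 m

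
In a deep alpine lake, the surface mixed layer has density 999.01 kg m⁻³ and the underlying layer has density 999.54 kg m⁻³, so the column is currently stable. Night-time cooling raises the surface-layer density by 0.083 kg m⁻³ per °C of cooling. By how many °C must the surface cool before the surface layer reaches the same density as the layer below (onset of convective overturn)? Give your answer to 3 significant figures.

Density deficit of the surface layer: 999.54 − 999.01 = 0.53 kg m⁻³.
Required change = 0.53 / 0.083 = 6.39 °C.

6.39 °C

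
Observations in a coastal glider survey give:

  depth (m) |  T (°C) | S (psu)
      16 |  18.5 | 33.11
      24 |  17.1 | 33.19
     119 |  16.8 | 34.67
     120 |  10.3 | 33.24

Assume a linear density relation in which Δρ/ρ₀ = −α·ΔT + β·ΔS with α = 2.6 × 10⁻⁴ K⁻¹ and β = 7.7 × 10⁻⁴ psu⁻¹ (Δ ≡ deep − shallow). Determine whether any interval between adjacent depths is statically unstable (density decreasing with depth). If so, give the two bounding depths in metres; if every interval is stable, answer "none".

none

Evaluate Δρ/ρ₀ = −αΔT + βΔS across each adjacent pair:
  16–24 m: −αΔT+βΔS = −(2.6 × 10⁻⁴)(-1.4)+(7.7 × 10⁻⁴)(+0.08) = 4.3 × 10⁻⁴ → stable
  24–119 m: −αΔT+βΔS = −(2.6 × 10⁻⁴)(-0.3)+(7.7 × 10⁻⁴)(+1.48) = 1.2 × 10⁻³ → stable
  119–120 m: −αΔT+βΔS = −(2.6 × 10⁻⁴)(-6.5)+(7.7 × 10⁻⁴)(-1.43) = 5.9 × 10⁻⁴ → stable
Every interval has Δρ > 0: the column is stably stratified throughout.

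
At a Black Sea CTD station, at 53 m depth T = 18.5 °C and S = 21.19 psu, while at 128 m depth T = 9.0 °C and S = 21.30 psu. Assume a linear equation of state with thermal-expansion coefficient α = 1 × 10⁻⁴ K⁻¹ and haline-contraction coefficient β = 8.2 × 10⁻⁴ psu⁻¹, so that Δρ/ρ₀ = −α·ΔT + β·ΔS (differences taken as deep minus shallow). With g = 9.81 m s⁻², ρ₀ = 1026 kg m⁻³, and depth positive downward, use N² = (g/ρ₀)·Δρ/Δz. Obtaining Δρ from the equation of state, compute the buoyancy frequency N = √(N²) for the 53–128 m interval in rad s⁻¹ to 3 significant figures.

0.0117 rad s⁻¹

ΔT = -9.5 K, ΔS = +0.11 psu (deep − shallow).
Δρ/ρ₀ = −αΔT + βΔS = 9.50 × 10⁻⁴ + 9.02 × 10⁻⁵ = 1.0402 × 10⁻³, so Δρ ≈ 1.067 kg m⁻³.
N² = (g/ρ₀)·Δρ/Δz = g·(Δρ/ρ₀)/Δz = 9.81 × 1.0402 × 10⁻³ / 75 = 1.3606 × 10⁻⁴ s⁻².
N = √(1.3606 × 10⁻⁴) = 0.011664 rad s⁻¹ ≈ 0.0117 rad s⁻¹.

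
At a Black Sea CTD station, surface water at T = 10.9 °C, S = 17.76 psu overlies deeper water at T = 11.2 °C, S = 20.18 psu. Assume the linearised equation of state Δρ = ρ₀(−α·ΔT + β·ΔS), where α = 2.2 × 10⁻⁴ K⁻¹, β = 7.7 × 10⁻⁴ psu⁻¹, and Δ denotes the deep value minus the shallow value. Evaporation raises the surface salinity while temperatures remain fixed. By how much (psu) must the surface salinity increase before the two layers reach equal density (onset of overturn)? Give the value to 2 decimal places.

2.33 psu

Neutral buoyancy requires −α(T_deep − T_surf) + β(S_deep − S_surf′) = 0.
S_surf′ = S_deep − (α/β)·ΔT = 20.18 − (2.2 × 10⁻⁴/7.7 × 10⁻⁴)·(+0.3) = 20.0943 psu.
Increase required: 20.0943 − 17.76 = 2.3343 psu.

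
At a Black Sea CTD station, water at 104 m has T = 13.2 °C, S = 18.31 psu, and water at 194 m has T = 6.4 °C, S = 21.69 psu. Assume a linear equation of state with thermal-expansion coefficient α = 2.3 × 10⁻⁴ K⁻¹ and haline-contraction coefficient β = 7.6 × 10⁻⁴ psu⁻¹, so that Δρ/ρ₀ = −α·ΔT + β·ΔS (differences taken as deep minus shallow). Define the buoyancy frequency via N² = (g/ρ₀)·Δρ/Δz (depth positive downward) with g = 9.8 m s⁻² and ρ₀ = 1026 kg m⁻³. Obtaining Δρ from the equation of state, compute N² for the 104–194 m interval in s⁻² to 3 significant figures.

4.50 × 10⁻⁴ s⁻²

ΔT = -6.8 K, ΔS = +3.38 psu (deep − shallow).
Δρ/ρ₀ = −αΔT + βΔS = 1.564 × 10⁻³ + 2.5688 × 10⁻³ = 4.1328 × 10⁻³, so Δρ ≈ 4.240 kg m⁻³.
N² = (g/ρ₀)·Δρ/Δz = g·(Δρ/ρ₀)/Δz = 9.8 × 4.1328 × 10⁻³ / 90 = 4.5002 × 10⁻⁴ s⁻² ≈ 4.50 × 10⁻⁴ s⁻².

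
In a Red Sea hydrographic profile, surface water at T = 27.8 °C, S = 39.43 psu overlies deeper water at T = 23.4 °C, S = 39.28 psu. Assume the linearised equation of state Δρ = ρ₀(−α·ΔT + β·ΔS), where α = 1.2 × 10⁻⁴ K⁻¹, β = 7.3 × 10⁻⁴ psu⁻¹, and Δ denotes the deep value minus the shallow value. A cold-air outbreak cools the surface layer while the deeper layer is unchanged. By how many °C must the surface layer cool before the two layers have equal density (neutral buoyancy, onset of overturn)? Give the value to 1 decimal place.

Neutral buoyancy requires Δρ = 0, i.e. −α(T_deep − T_surf′) + β(S_deep − S_surf) = 0.
T_surf′ = T_deep − (β/α)·ΔS = 23.4 − (7.3 × 10⁻⁴/1.2 × 10⁻⁴)·(-0.15) = 24.312 °C.
Cooling required: 27.8 − (24.312) = 3.488 °C.

3.5 °C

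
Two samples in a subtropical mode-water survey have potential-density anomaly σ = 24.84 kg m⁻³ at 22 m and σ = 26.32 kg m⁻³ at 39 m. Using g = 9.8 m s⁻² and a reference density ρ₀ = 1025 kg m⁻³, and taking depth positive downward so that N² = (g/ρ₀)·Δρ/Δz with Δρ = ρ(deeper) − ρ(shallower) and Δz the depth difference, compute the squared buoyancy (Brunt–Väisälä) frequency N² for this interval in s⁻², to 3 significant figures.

8.32 × 10⁻⁴ s⁻²

Δρ = 1026.32 − 1024.84 = 1.48 kg m⁻³ over Δz = 39 − 22 = 17 m.
N² = (9.8/1025) × (1.48/17) = 8.3237 × 10⁻⁴ s⁻² ≈ 8.32 × 10⁻⁴ s⁻².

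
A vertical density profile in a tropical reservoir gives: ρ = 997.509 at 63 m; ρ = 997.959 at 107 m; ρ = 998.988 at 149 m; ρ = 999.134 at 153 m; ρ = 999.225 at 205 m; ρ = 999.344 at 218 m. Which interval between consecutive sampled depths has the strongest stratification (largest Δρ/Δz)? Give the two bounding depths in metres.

Compute the density gradient over each adjacent pair:
  63–107 m: Δρ/Δz = 0.450/44 = 0.010 kg m⁻⁴
  107–149 m: Δρ/Δz = 1.029/42 = 0.024 kg m⁻⁴
  149–153 m: Δρ/Δz = 0.146/4 = 0.036 kg m⁻⁴
  153–205 m: Δρ/Δz = 0.091/52 = 1.8 × 10⁻³ kg m⁻⁴
  205–218 m: Δρ/Δz = 0.119/13 = 9.2 × 10⁻³ kg m⁻⁴
The largest gradient is in the 149–153 m interval — the pycnocline.

149–153 m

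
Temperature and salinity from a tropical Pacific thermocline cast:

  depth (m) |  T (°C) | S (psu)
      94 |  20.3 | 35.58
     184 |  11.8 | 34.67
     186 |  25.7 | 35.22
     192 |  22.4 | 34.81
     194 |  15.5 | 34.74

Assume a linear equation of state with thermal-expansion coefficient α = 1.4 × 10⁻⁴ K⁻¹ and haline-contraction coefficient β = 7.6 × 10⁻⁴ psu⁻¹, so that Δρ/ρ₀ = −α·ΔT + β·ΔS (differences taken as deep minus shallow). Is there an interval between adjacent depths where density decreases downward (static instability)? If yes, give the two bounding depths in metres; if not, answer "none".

Evaluate Δρ/ρ₀ = −αΔT + βΔS across each adjacent pair:
  94–184 m: −αΔT+βΔS = −(1.4 × 10⁻⁴)(-8.5)+(7.6 × 10⁻⁴)(-0.91) = 5.0 × 10⁻⁴ → stable
  184–186 m: −αΔT+βΔS = −(1.4 × 10⁻⁴)(+13.9)+(7.6 × 10⁻⁴)(+0.55) = -1.5 × 10⁻³ → UNSTABLE
  186–192 m: −αΔT+βΔS = −(1.4 × 10⁻⁴)(-3.3)+(7.6 × 10⁻⁴)(-0.41) = 1.5 × 10⁻⁴ → stable
  192–194 m: −αΔT+βΔS = −(1.4 × 10⁻⁴)(-6.9)+(7.6 × 10⁻⁴)(-0.07) = 9.1 × 10⁻⁴ → stable
The 184–186 m interval has Δρ < 0: lighter water underlies denser water.

184–186 m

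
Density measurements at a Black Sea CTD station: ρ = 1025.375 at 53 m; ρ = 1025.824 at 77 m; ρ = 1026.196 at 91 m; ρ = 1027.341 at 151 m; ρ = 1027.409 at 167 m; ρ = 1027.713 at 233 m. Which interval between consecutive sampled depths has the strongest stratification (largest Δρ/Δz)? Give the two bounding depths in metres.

77–91 m

Compute the density gradient over each adjacent pair:
  53–77 m: Δρ/Δz = 0.449/24 = 0.019 kg m⁻⁴
  77–91 m: Δρ/Δz = 0.372/14 = 0.027 kg m⁻⁴
  91–151 m: Δρ/Δz = 1.145/60 = 0.019 kg m⁻⁴
  151–167 m: Δρ/Δz = 0.068/16 = 4.3 × 10⁻³ kg m⁻⁴
  167–233 m: Δρ/Δz = 0.304/66 = 4.6 × 10⁻³ kg m⁻⁴
The largest gradient is in the 77–91 m interval — the pycnocline.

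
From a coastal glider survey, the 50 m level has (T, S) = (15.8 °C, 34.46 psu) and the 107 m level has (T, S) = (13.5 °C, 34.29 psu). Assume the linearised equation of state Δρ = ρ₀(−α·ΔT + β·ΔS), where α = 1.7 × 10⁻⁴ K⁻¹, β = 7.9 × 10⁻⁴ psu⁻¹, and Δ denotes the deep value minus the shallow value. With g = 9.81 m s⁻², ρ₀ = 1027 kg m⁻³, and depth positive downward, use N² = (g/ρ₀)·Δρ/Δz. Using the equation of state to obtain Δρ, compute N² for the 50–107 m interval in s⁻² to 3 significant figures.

ΔT = -2.3 K, ΔS = -0.17 psu (deep − shallow).
Δρ/ρ₀ = −αΔT + βΔS = 3.91 × 10⁻⁴ − 1.343 × 10⁻⁴ = 2.567 × 10⁻⁴, so Δρ ≈ 0.2636 kg m⁻³.
N² = (g/ρ₀)·Δρ/Δz = g·(Δρ/ρ₀)/Δz = 9.81 × 2.567 × 10⁻⁴ / 57 = 4.4179 × 10⁻⁵ s⁻² ≈ 4.42 × 10⁻⁵ s⁻².

4.42 × 10⁻⁵ s⁻²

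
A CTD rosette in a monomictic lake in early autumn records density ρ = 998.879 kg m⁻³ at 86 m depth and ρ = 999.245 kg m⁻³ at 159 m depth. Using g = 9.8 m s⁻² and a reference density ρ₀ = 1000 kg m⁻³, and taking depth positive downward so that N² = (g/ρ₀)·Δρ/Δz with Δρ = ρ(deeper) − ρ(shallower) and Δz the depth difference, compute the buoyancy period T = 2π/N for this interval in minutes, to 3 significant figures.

14.9 min

Δρ = 999.245 − 998.879 = 0.366 kg m⁻³ over Δz = 159 − 86 = 73 m.
N² = (9.8/1000) × (0.366/73) = 4.9134 × 10⁻⁵ s⁻².
N = √(4.9134 × 10⁻⁵) = 7.0096 × 10⁻³ rad s⁻¹, so T = 2π/N = 896.37 s = 14.940 min ≈ 14.9 min.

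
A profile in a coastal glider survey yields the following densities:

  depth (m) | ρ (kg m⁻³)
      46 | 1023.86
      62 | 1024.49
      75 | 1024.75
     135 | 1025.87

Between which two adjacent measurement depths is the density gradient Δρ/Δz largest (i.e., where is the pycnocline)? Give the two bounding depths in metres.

Compute the density gradient over each adjacent pair:
  46–62 m: Δρ/Δz = 0.63/16 = 0.039 kg m⁻⁴
  62–75 m: Δρ/Δz = 0.26/13 = 0.020 kg m⁻⁴
  75–135 m: Δρ/Δz = 1.12/60 = 0.019 kg m⁻⁴
The largest gradient is in the 46–62 m interval — the pycnocline.

46–62 m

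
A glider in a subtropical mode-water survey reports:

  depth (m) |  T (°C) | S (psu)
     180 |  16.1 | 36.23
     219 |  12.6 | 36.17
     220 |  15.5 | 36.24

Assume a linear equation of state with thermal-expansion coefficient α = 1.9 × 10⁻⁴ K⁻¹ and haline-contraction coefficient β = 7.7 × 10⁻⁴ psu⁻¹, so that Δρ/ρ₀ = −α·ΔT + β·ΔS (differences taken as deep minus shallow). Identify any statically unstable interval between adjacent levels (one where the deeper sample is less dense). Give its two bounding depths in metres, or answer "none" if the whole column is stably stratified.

Evaluate Δρ/ρ₀ = −αΔT + βΔS across each adjacent pair:
  180–219 m: −αΔT+βΔS = −(1.9 × 10⁻⁴)(-3.5)+(7.7 × 10⁻⁴)(-0.06) = 6.2 × 10⁻⁴ → stable
  219–220 m: −αΔT+βΔS = −(1.9 × 10⁻⁴)(+2.9)+(7.7 × 10⁻⁴)(+0.07) = -5.0 × 10⁻⁴ → UNSTABLE
The 219–220 m interval has Δρ < 0: lighter water underlies denser water.

219–220 m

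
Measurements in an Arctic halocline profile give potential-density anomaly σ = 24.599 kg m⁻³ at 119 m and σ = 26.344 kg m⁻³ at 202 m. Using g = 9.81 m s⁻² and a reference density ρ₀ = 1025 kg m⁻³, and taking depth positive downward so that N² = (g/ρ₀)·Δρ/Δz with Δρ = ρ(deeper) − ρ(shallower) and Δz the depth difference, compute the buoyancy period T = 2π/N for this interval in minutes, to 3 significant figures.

7.38 min

Δρ = 1026.344 − 1024.599 = 1.745 kg m⁻³ over Δz = 202 − 119 = 83 m.
N² = (9.81/1025) × (1.745/83) = 2.0122 × 10⁻⁴ s⁻².
N = √(2.0122 × 10⁻⁴) = 0.014185 rad s⁻¹, so T = 2π/N = 442.95 s = 7.3825 min ≈ 7.38 min.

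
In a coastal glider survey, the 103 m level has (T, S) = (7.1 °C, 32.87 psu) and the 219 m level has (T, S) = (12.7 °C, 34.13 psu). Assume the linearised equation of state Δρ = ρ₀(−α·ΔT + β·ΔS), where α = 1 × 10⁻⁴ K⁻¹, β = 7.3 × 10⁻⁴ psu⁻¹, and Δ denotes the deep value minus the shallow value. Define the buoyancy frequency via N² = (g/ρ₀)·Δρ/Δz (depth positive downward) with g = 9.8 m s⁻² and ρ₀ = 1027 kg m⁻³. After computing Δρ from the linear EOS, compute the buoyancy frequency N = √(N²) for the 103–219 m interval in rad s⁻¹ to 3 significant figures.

5.51 × 10⁻³ rad s⁻¹

ΔT = +5.6 K, ΔS = +1.26 psu (deep − shallow).
Δρ/ρ₀ = −αΔT + βΔS = -5.60 × 10⁻⁴ + 9.198 × 10⁻⁴ = 3.598 × 10⁻⁴, so Δρ ≈ 0.3695 kg m⁻³.
N² = (g/ρ₀)·Δρ/Δz = g·(Δρ/ρ₀)/Δz = 9.8 × 3.598 × 10⁻⁴ / 116 = 3.0397 × 10⁻⁵ s⁻².
N = √(3.0397 × 10⁻⁵) = 5.5133 × 10⁻³ rad s⁻¹ ≈ 5.51 × 10⁻³ rad s⁻¹.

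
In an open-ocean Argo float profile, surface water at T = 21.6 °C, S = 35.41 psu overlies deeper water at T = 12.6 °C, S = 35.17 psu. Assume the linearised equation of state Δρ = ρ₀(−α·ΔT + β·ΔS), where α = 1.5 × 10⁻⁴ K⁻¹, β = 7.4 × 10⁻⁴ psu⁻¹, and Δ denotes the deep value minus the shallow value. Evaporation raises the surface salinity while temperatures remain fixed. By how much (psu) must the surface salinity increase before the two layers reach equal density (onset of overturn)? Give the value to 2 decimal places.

1.58 psu

Neutral buoyancy requires −α(T_deep − T_surf) + β(S_deep − S_surf′) = 0.
S_surf′ = S_deep − (α/β)·ΔT = 35.17 − (1.5 × 10⁻⁴/7.4 × 10⁻⁴)·(-9.0) = 36.9943 psu.
Increase required: 36.9943 − 35.41 = 1.5843 psu.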